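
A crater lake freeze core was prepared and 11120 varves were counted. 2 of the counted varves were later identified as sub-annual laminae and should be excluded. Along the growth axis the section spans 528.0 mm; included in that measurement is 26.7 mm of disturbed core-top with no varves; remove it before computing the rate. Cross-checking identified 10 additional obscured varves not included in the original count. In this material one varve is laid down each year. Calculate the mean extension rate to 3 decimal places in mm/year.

0.045 mm/year

Adjusted count: 11120 − 2 + 10 = 11128 varves.
Removing the 26.7 mm offcut leaves 528.0 − 26.7 = 501.3 mm.
501.3 mm over 11128 years gives 501.3 / 11128 ≈ 0.045 mm/year.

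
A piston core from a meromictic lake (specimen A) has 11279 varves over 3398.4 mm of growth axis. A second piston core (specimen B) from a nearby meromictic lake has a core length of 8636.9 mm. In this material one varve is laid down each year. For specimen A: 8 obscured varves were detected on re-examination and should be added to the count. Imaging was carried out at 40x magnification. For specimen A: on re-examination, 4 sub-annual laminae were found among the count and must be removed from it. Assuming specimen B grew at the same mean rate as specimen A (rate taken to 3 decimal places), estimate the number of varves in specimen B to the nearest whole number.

28694 varves

Specimen A: true varve count = 11279 − 4 + 8 = 11283.
A: 3398.4 mm over 11283 years gives 3398.4 / 11283 ≈ 0.301 mm/year.
B spans 8636.9 / 0.301 = 28694.02 years ≈ 28694 varves.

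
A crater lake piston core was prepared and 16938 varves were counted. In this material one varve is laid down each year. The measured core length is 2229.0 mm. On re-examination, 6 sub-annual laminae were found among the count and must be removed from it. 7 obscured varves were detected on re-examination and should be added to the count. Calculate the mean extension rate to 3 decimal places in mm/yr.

True varve count = 16938 − 6 + 7 = 16939.
2229.0 mm over 16939 years gives 2229.0 / 16939 ≈ 0.132 mm/yr.

0.132 mm/yr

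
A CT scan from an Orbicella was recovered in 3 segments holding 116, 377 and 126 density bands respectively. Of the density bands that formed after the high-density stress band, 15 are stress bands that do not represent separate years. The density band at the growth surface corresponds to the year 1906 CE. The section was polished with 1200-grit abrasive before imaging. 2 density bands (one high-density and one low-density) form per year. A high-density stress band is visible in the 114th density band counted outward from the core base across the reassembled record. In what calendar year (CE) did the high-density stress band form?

1661 CE

Total density bands = 116 + 377 + 126 = 619.
The high-density stress band sits at density band 114 from the core base, so 619 − 114 = 505 density bands formed after it.
Excluding 15 false density bands: 505 − 15 = 490.
490 density bands at 2 per year is 490 / 2 = 245 years.
The density band at the growth surface is 1906 CE, so the high-density stress band dates to 1906 − 245 = 1661 CE.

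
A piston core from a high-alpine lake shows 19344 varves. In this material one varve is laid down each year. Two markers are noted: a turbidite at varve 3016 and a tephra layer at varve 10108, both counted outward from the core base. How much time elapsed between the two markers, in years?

10108 − 3016 = 7092 varves lie between the two events.
That is 7092 years at one varve per year.

7092 yr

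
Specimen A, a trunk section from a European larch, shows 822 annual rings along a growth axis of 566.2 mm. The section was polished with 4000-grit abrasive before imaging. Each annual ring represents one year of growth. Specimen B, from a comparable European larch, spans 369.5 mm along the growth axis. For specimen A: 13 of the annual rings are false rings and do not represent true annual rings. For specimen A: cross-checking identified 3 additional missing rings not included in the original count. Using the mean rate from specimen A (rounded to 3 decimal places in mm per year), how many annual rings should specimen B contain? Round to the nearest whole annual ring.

Specimen A: adjusted count: 822 − 13 + 3 = 812 annual rings.
A: Mean rate = 566.2 mm / 812 years ≈ 0.697 mm/yr.
Specimen B: 369.5 mm / 0.697 mm per year = 530.13 years ≈ 530 annual rings.

530 annual rings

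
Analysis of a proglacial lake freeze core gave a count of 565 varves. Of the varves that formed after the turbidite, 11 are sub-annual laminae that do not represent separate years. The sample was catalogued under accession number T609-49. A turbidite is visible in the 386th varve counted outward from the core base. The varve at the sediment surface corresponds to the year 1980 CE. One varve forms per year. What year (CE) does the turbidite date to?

The turbidite sits at varve 386 from the core base, so 565 − 386 = 179 varves formed after it.
179 − 11 false = 168 true varves after the turbidite.
1980 − 168 = 1812 CE.

1812 CE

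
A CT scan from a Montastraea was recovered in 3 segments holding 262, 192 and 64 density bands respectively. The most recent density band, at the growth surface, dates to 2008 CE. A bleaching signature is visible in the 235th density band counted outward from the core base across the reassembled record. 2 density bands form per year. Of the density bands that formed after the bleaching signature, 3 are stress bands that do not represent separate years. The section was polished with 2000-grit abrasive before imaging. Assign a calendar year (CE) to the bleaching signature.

1868 CE

Total density bands = 262 + 192 + 64 = 518.
518 − 235 = 283 density bands lie beyond the bleaching signature toward the growth surface.
Removing the 3 false density bands leaves 283 − 3 = 280 true density bands beyond the bleaching signature.
Dividing by 2 density bands per year: 280 / 2 = 140 years.
The density band at the growth surface is 2008 CE, so the bleaching signature dates to 2008 − 140 = 1868 CE.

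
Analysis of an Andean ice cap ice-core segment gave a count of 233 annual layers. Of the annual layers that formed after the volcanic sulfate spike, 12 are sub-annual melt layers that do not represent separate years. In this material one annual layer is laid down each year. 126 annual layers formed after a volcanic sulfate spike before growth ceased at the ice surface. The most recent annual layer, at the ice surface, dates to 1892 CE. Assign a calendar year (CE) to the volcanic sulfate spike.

1778 CE

126 annual layers post-date the volcanic sulfate spike.
Removing the 12 false annual layers leaves 126 − 12 = 114 true annual layers beyond the volcanic sulfate spike.
Counting back 114 years from 1892 CE places the volcanic sulfate spike in 1892 − 114 = 1778 CE.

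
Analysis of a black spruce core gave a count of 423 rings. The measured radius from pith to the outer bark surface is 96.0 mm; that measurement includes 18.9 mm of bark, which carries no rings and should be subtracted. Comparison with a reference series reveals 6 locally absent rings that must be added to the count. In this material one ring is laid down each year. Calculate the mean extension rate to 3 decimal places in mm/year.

After corrections the count is 423 + 6 = 429 rings.
Removing the 18.9 mm offcut leaves 96.0 − 18.9 = 77.1 mm.
Extension rate ≈ 77.1 / 429 = 0.180 mm/year.

0.180 mm/year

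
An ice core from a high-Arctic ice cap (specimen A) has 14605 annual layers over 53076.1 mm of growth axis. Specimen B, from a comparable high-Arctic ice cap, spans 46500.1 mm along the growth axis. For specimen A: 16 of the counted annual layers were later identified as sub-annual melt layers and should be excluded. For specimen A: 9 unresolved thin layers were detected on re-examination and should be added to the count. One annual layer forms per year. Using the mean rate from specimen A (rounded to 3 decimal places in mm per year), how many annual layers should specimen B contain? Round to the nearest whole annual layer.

Specimen A: adjusted count: 14605 − 16 + 9 = 14598 annual layers.
A: Mean rate = 53076.1 mm / 14598 years ≈ 3.636 mm per year.
For B, 46500.1 / 3.636 = 12788.81 years ≈ 12789 annual layers.

12789 annual layers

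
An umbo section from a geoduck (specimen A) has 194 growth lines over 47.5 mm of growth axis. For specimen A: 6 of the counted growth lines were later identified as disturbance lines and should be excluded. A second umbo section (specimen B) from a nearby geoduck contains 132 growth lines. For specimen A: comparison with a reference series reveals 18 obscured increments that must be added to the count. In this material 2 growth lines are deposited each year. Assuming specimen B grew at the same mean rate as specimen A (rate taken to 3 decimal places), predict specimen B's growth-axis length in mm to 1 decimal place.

Specimen A: true growth line count = 194 − 6 + 18 = 206.
Specimen A: dividing by 2 growth lines per year: 206 / 2 = 103 years.
A: 47.5 mm over 103 years gives 47.5 / 103 ≈ 0.461 mm per year.
Specimen B: dividing by 2 growth lines per year: 132 / 2 = 66 years. B's length ≈ 0.461 × 66 = 30.4 mm.

30.4 mm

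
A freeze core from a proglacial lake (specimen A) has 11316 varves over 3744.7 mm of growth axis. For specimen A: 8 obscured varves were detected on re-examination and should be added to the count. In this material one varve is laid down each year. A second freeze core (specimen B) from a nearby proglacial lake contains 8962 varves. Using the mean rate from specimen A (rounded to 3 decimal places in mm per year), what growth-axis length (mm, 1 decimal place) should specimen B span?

Specimen A: adjusted count: 11316 + 8 = 11324 varves.
A: Mean rate = 3744.7 mm / 11324 years ≈ 0.331 mm/yr.
For B, 0.331 mm/year × 8962 years = 2966.4 mm.

2966.4 mm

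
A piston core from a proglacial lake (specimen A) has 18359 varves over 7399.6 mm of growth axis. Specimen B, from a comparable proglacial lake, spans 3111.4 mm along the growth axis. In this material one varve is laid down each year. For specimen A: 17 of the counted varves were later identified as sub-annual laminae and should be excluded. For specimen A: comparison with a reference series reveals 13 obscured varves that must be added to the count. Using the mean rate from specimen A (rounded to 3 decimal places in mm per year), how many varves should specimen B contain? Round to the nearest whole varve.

7721 varves

Specimen A: correcting the raw count gives 18359 − 17 + 13 = 18355 true varves.
A: 7399.6 mm over 18355 years gives 7399.6 / 18355 ≈ 0.403 mm/yr.
For B, 3111.4 / 0.403 = 7720.60 years ≈ 7721 varves.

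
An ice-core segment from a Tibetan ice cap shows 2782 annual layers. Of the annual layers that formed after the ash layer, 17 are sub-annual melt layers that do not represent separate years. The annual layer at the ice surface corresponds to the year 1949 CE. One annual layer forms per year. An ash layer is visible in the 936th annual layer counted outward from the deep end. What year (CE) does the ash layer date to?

2782 − 936 = 1846 annual layers lie beyond the ash layer toward the ice surface.
1846 − 17 false = 1829 true annual layers after the ash layer.
Counting back 1829 years from 1949 CE places the ash layer in 1949 − 1829 = 120 CE.

120 CE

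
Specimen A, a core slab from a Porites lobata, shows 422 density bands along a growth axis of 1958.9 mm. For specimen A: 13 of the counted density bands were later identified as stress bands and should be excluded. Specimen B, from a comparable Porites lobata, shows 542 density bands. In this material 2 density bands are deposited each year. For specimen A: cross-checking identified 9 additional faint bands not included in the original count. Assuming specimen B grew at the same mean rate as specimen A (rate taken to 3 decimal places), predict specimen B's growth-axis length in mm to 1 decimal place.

2540.1 mm

Specimen A: correcting the raw count gives 422 − 13 + 9 = 418 true density bands.
Specimen A: with 2 density bands per year, 418 / 2 = 209 years.
A: Mean rate = 1958.9 mm / 209 years ≈ 9.373 mm/year.
Specimen B: with 2 density bands per year, 542 / 2 = 271 years. B's length ≈ 9.373 × 271 = 2540.1 mm.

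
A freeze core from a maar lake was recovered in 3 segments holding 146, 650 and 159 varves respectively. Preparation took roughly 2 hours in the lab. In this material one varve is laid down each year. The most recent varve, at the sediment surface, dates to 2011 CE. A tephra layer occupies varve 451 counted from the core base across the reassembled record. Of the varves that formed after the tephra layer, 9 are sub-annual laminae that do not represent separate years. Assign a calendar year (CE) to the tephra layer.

1516 CE

Total varves = 146 + 650 + 159 = 955.
Between varve 451 and the sediment surface there are 955 − 451 = 504 varves.
504 − 9 false = 495 true varves after the tephra layer.
Counting back 495 years from 2011 CE places the tephra layer in 2011 − 495 = 1516 CE.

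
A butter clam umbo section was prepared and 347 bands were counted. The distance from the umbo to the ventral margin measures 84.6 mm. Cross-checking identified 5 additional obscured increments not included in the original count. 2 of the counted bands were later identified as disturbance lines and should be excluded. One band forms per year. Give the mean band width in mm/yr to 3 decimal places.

Adjusted count: 347 − 2 + 5 = 350 bands.
Mean rate = 84.6 mm / 350 years ≈ 0.242 mm/yr.

0.242 mm/yr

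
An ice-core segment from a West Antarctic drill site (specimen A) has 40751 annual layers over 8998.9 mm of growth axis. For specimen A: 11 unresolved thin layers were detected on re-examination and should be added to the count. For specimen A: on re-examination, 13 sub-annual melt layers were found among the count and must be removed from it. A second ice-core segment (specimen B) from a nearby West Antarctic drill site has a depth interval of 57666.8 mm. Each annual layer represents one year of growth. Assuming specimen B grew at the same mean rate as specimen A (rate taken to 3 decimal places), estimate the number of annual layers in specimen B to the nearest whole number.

260936 annual layers

Specimen A: adjusted count: 40751 − 13 + 11 = 40749 annual layers.
A: Mean rate = 8998.9 mm / 40749 years ≈ 0.221 mm/yr.
Specimen B: 57666.8 mm / 0.221 mm per year = 260935.75 years ≈ 260936 annual layers.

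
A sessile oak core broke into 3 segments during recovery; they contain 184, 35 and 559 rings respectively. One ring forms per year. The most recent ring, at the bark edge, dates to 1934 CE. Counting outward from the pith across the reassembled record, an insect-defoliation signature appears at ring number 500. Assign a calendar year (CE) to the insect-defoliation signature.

1656 CE

Total rings = 184 + 35 + 559 = 778.
778 − 500 = 278 rings lie beyond the insect-defoliation signature toward the bark edge.
The ring at the bark edge is 1934 CE, so the insect-defoliation signature dates to 1934 − 278 = 1656 CE.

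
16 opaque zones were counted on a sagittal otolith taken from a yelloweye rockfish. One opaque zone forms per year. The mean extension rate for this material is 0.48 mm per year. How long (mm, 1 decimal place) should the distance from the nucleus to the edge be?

7.7 mm

The record spans 16 years at 0.48 mm per year.
Predicted length = 0.48 mm/year × 16 years = 7.7 mm.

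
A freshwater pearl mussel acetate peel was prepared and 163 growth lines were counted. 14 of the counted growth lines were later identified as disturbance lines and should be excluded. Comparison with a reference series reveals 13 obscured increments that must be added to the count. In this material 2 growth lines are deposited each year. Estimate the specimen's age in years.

True growth line count = 163 − 14 + 13 = 162.
With 2 growth lines per year, 162 / 2 = 81 years.

81 years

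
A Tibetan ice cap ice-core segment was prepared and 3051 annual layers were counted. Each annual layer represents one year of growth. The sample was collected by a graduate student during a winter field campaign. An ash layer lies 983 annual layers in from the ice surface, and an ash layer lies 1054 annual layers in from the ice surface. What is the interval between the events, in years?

The two markers are separated by 1054 − 983 = 71 annual layers.
That is 71 years at one annual layer per year.

71 years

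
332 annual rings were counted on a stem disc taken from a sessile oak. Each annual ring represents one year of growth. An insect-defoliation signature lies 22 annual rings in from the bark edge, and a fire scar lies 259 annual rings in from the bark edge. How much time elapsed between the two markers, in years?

237 years

259 − 22 = 237 annual rings lie between the two events.
At one annual ring per year, 237 years elapsed between them.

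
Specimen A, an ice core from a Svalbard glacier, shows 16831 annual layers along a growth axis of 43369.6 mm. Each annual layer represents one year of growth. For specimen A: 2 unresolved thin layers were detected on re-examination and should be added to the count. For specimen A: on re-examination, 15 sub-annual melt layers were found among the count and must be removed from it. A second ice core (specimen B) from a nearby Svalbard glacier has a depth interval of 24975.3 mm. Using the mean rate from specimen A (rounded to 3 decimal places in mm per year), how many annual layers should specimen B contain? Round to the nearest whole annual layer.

9684 annual layers

Specimen A: after corrections the count is 16831 − 15 + 2 = 16818 annual layers.
A: Mean rate = 43369.6 mm / 16818 years ≈ 2.579 mm/year.
For B, 24975.3 / 2.579 = 9684.10 years ≈ 9684 annual layers.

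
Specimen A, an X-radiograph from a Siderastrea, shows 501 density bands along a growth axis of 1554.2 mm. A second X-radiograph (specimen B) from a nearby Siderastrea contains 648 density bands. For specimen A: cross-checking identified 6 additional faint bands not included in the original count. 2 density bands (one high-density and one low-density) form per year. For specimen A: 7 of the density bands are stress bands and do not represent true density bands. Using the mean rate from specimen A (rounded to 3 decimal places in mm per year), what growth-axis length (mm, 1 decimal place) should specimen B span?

Specimen A: after corrections the count is 501 − 7 + 6 = 500 density bands.
Specimen A: 500 density bands at 2 per year is 500 / 2 = 250 years.
A: Mean rate = 1554.2 mm / 250 years ≈ 6.217 mm/yr.
Specimen B: 648 density bands at 2 per year is 648 / 2 = 324 years. Length of B = 6.217 × 324 = 2014.3 mm.

2014.3 mm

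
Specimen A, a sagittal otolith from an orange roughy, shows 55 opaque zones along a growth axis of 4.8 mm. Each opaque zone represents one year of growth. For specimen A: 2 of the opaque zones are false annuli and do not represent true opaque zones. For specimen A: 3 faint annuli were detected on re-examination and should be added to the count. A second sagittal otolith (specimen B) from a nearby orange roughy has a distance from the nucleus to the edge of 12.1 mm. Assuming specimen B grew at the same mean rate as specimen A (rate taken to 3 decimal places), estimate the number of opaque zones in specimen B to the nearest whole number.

Specimen A: after corrections the count is 55 − 2 + 3 = 56 opaque zones.
A: Extension rate ≈ 4.8 / 56 = 0.086 mm/yr.
B spans 12.1 / 0.086 = 140.70 years ≈ 141 opaque zones.

141 opaque zones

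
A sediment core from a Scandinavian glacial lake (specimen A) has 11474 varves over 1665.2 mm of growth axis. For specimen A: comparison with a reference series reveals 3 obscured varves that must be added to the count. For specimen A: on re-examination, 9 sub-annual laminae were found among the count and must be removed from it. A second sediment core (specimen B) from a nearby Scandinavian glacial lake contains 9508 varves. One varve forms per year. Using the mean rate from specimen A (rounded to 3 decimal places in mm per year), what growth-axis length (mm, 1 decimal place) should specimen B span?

Specimen A: adjusted count: 11474 − 9 + 3 = 11468 varves.
A: Mean rate = 1665.2 mm / 11468 years ≈ 0.145 mm per year.
B's length ≈ 0.145 × 9508 = 1378.7 mm.

1378.7 mm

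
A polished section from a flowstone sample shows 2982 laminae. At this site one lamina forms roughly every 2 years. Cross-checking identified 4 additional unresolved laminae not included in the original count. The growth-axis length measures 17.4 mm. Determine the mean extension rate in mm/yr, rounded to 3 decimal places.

Adjusted count: 2982 + 4 = 2986 laminae.
At 2 years per lamina, 2986 × 2 = 5972 years.
Extension rate ≈ 17.4 / 5972 = 0.003 mm/yr.

0.003 mm/yr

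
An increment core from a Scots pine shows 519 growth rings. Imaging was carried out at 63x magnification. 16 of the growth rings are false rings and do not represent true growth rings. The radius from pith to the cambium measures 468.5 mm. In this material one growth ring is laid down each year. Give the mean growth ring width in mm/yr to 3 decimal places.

True growth ring count = 519 − 16 = 503.
468.5 mm over 503 years gives 468.5 / 503 ≈ 0.931 mm/yr.

0.931 mm/yr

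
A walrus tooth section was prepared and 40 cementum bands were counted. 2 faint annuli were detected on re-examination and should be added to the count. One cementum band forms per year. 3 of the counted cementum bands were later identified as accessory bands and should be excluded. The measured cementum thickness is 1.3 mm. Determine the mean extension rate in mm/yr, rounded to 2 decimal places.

0.03 mm/yr

True cementum band count = 40 − 3 + 2 = 39.
Extension rate ≈ 1.3 / 39 = 0.03 mm/yr.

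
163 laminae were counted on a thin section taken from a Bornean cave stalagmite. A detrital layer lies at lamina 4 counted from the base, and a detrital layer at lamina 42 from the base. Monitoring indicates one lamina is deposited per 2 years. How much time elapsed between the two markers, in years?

76 yr

The two markers are separated by 42 − 4 = 38 laminae.
38 laminae at 2 years each span 38 × 2 = 76 years.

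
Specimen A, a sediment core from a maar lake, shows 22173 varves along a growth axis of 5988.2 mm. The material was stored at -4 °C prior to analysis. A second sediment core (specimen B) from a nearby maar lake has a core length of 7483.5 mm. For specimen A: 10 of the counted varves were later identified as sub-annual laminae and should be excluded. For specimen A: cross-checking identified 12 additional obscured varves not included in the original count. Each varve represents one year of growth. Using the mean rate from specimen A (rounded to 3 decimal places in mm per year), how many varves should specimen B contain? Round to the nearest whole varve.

27717 varves

Specimen A: after corrections the count is 22173 − 10 + 12 = 22175 varves.
A: Mean rate = 5988.2 mm / 22175 years ≈ 0.270 mm per year.
Specimen B: 7483.5 mm / 0.270 mm per year = 27716.67 years ≈ 27717 varves.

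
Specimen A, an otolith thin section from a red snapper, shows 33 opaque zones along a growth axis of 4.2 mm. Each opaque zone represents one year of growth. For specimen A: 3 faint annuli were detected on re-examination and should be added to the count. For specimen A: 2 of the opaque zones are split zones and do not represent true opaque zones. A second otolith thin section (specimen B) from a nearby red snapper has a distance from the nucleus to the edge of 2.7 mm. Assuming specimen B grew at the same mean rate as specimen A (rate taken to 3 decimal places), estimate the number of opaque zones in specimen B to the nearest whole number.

Specimen A: true opaque zone count = 33 − 2 + 3 = 34.
A: Mean rate = 4.2 mm / 34 years ≈ 0.124 mm/yr.
B spans 2.7 / 0.124 = 21.77 years ≈ 22 opaque zones.

22 opaque zones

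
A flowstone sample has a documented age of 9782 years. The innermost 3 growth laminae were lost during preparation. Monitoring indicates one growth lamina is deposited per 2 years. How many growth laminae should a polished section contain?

4888 growth laminae

Expected growth laminae: 9782 / 2 = 4891.
4891 − 3 missed = 4888 growth laminae expected in the prepared section.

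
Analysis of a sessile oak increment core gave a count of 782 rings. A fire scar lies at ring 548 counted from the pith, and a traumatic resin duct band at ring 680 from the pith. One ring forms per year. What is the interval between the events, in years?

132 years

Separation: 680 − 548 = 132 rings.
That is 132 years at one ring per year.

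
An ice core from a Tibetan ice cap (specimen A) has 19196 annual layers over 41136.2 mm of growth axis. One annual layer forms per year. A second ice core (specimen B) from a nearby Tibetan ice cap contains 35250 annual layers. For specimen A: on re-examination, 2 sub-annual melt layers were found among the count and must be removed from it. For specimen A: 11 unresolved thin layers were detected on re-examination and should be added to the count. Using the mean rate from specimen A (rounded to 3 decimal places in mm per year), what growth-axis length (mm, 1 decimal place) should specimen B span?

Specimen A: adjusted count: 19196 − 2 + 11 = 19205 annual layers.
A: 41136.2 mm over 19205 years gives 41136.2 / 19205 ≈ 2.142 mm/yr.
Length of B = 2.142 × 35250 = 75505.5 mm.

75505.5 mm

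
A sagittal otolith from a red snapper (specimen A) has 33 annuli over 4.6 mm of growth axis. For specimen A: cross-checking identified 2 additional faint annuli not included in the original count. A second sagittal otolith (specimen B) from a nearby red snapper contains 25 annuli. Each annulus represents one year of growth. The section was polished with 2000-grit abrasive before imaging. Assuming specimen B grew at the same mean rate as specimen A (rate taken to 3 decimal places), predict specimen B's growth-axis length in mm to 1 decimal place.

3.3 mm

Specimen A: correcting the raw count gives 33 + 2 = 35 true annuli.
A: 4.6 mm over 35 years gives 4.6 / 35 ≈ 0.131 mm/year.
For B, 0.131 mm/year × 25 years = 3.3 mm.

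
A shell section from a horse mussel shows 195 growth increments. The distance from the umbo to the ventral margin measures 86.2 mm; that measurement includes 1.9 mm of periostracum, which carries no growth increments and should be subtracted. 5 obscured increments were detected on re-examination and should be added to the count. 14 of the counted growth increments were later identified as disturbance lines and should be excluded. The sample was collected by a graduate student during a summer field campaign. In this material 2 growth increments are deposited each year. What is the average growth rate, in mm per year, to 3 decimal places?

True growth increment count = 195 − 14 + 5 = 186.
186 growth increments at 2 per year is 186 / 2 = 93 years.
Removing the 1.9 mm offcut leaves 86.2 − 1.9 = 84.3 mm.
Extension rate ≈ 84.3 / 93 = 0.906 mm per year.

0.906 mm per year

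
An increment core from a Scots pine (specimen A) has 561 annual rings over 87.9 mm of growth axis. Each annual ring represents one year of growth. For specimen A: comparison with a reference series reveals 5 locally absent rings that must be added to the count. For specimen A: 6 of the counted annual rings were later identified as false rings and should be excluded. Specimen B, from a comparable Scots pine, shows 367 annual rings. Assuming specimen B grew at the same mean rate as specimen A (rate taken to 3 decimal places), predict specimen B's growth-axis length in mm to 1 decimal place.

Specimen A: after corrections the count is 561 − 6 + 5 = 560 annual rings.
A: Mean rate = 87.9 mm / 560 years ≈ 0.157 mm per year.
B's length ≈ 0.157 × 367 = 57.6 mm.

57.6 mm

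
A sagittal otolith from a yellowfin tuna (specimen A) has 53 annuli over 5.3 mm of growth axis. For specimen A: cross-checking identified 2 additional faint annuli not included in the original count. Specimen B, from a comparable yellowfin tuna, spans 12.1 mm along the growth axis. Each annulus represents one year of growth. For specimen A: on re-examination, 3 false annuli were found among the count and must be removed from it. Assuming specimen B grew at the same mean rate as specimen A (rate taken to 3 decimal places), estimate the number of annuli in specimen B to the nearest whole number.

119 annuli

Specimen A: after corrections the count is 53 − 3 + 2 = 52 annuli.
A: 5.3 mm over 52 years gives 5.3 / 52 ≈ 0.102 mm/yr.
Specimen B: 12.1 mm / 0.102 mm per year = 118.63 years ≈ 119 annuli.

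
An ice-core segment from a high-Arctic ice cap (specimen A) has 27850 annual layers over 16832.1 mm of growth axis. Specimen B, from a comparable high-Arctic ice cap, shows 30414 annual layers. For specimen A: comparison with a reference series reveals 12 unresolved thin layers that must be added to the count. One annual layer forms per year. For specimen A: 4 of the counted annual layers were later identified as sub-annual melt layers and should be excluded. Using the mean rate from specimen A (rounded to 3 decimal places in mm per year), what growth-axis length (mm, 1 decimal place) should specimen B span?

Specimen A: adjusted count: 27850 − 4 + 12 = 27858 annual layers.
A: Extension rate ≈ 16832.1 / 27858 = 0.604 mm/year.
B's length ≈ 0.604 × 30414 = 18370.1 mm.

18370.1 mm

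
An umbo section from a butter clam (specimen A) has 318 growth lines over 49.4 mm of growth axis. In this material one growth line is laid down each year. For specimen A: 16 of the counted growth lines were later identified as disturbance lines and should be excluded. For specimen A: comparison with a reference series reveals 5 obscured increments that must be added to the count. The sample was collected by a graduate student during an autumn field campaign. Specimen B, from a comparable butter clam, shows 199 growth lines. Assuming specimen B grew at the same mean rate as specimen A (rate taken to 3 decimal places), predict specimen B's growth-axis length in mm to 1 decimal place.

Specimen A: after corrections the count is 318 − 16 + 5 = 307 growth lines.
A: Extension rate ≈ 49.4 / 307 = 0.161 mm/yr.
For B, 0.161 mm/year × 199 years = 32.0 mm.

32.0 mm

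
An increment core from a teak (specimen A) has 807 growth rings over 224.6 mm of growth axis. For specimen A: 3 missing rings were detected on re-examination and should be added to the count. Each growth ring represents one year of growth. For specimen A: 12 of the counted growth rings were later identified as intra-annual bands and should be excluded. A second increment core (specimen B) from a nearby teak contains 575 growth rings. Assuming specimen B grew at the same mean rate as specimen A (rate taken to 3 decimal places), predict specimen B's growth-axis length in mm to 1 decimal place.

161.6 mm

Specimen A: after corrections the count is 807 − 12 + 3 = 798 growth rings.
A: Mean rate = 224.6 mm / 798 years ≈ 0.281 mm per year.
B's length ≈ 0.281 × 575 = 161.6 mm.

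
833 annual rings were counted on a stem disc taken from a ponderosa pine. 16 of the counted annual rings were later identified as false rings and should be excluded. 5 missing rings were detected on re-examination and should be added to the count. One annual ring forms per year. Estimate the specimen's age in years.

822 years

After corrections the count is 833 − 16 + 5 = 822 annual rings.
At one annual ring per year, that is 822 years.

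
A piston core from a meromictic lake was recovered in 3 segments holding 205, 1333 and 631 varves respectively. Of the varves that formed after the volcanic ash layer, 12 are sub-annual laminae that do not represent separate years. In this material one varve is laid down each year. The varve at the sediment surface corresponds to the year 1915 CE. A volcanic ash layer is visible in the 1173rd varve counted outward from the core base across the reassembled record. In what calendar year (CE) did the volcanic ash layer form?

Total varves = 205 + 1333 + 631 = 2169.
2169 − 1173 = 996 varves lie beyond the volcanic ash layer toward the sediment surface.
Removing the 12 false varves leaves 996 − 12 = 984 true varves beyond the volcanic ash layer.
The varve at the sediment surface is 1915 CE, so the volcanic ash layer dates to 1915 − 984 = 931 CE.

931 CE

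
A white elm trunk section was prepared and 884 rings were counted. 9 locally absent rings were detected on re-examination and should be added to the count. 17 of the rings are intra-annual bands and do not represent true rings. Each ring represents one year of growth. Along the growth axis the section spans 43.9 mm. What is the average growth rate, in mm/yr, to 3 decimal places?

Correcting the raw count gives 884 − 17 + 9 = 876 true rings.
43.9 mm over 876 years gives 43.9 / 876 ≈ 0.050 mm/yr.

0.050 mm/yr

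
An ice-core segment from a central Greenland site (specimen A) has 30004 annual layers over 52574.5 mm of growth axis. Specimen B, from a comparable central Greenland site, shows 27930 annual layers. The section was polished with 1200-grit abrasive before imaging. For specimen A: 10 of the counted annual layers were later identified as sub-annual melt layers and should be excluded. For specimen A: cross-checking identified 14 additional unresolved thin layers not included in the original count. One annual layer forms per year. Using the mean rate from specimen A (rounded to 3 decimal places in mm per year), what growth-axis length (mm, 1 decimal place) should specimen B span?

48933.4 mm

Specimen A: adjusted count: 30004 − 10 + 14 = 30008 annual layers.
A: Mean rate = 52574.5 mm / 30008 years ≈ 1.752 mm per year.
Length of B = 1.752 × 27930 = 48933.4 mm.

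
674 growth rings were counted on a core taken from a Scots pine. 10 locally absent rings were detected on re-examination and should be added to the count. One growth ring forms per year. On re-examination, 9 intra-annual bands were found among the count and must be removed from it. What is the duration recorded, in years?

True growth ring count = 674 − 9 + 10 = 675.
At one growth ring per year, that is 675 years.

675 years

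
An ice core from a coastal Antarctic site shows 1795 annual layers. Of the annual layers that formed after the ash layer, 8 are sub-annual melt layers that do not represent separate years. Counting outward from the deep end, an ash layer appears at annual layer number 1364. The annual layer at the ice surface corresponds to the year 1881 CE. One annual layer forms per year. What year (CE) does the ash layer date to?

1458 CE

1795 − 1364 = 431 annual layers lie beyond the ash layer toward the ice surface.
Excluding 8 false annual layers: 431 − 8 = 423.
1881 − 423 = 1458 CE.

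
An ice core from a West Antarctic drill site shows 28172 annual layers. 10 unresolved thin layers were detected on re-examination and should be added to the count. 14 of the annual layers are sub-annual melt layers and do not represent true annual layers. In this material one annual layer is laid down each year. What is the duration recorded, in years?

28168 years

Correcting the raw count gives 28172 − 14 + 10 = 28168 true annual layers.
At one annual layer per year, that is 28168 years.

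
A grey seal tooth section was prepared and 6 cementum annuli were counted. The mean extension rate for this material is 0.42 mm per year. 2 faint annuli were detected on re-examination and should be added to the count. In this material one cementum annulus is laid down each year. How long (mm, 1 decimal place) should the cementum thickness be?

Correcting the raw count gives 6 + 2 = 8 true cementum annuli.
Length ≈ 0.42 × 8 = 3.4 mm.

3.4 mm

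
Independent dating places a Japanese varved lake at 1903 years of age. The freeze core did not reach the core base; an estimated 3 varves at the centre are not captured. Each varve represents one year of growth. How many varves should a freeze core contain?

1900 varves

At one varve per year, 1903 years correspond to 1903 varves.
Less the 3 uncaptured varves: 1903 − 3 = 1900.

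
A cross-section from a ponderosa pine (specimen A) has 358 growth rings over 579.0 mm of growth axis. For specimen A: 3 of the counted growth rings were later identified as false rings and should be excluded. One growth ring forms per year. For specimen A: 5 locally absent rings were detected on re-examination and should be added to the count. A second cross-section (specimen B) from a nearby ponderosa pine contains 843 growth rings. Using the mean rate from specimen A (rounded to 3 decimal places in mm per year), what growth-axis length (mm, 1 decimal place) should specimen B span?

1355.5 mm

Specimen A: after corrections the count is 358 − 3 + 5 = 360 growth rings.
A: Mean rate = 579.0 mm / 360 years ≈ 1.608 mm per year.
Length of B = 1.608 × 843 = 1355.5 mm.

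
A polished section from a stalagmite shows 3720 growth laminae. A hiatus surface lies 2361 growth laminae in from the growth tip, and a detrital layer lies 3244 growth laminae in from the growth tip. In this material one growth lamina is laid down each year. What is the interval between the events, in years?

3244 − 2361 = 883 growth laminae lie between the two events.
That is 883 years at one growth lamina per year.

883 yr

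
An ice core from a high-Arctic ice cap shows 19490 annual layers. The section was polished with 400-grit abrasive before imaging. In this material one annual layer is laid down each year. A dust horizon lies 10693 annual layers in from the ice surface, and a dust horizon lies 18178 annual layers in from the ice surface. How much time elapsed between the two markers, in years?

Separation: 18178 − 10693 = 7485 annual layers.
That is 7485 years at one annual layer per year.

7485 years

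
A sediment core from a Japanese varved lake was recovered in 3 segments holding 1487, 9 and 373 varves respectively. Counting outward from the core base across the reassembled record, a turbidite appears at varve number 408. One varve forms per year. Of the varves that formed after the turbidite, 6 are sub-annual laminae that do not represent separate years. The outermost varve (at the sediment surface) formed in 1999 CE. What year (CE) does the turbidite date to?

Total varves = 1487 + 9 + 373 = 1869.
The turbidite sits at varve 408 from the core base, so 1869 − 408 = 1461 varves formed after it.
Excluding 6 false varves: 1461 − 6 = 1455.
1999 − 1455 = 544 CE.

544 CE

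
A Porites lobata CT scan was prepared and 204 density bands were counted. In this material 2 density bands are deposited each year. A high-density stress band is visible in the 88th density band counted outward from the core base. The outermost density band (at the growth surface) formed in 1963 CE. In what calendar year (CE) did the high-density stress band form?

1905 CE

The high-density stress band sits at density band 88 from the core base, so 204 − 88 = 116 density bands formed after it.
116 density bands at 2 per year is 116 / 2 = 58 years.
1963 − 58 = 1905 CE.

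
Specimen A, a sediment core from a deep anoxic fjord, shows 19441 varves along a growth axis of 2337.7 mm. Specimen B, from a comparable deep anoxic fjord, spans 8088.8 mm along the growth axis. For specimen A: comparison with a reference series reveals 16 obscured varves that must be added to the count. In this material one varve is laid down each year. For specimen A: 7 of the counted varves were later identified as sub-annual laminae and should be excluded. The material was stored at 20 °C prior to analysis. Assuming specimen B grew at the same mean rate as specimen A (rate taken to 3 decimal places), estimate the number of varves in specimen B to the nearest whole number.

67407 varves

Specimen A: after corrections the count is 19441 − 7 + 16 = 19450 varves.
A: Mean rate = 2337.7 mm / 19450 years ≈ 0.120 mm/yr.
Specimen B: 8088.8 mm / 0.120 mm per year = 67406.67 years ≈ 67407 varves.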